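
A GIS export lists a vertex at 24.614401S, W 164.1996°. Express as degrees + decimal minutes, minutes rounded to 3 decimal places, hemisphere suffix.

24° 36.864′ S, 164° 11.976′ W

Lat: fractional part 0.614401 → 36.86406 minutes
Lon: minutes = (164.199600 − 164) × 60 = 11.97600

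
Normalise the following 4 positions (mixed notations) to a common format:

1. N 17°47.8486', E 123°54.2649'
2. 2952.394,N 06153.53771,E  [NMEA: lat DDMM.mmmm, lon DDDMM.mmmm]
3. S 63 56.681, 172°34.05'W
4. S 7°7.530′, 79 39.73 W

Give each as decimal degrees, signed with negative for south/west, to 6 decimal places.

Point 1:
  Latitude: 47.8486′ = 0.797477°; total 17.7974767
  N ⇒ keep positive
  λ: 123 + 54.2649/60 = 123.9044150
  E → positive
Point 2:
  φ: split at 2 digits → 29° and 52.394′; 29 + 52.394/60 = 29.8732333
  N ⇒ keep positive
  Lon: split at 3 digits → 061° and 53.53771′; 61 + 53.53771/60 = 61.8922952
  E → positive
Point 3:
  Latitude: 63 + 56.681/60 = 63.9446833
  hemisphere S, so the sign is −
  Lon: 172 + 34.05/60 = 172.5675000
  W ⇒ negate
Point 4:
  Latitude: 7 + 7.53/60 = 7.1255000
  S → negative
  Longitude: 79 + 39.73/60 = 79.6621667
  hemisphere W, so the sign is −

1. 17.797477, 123.904415
2. 29.873233, 61.892295
3. -63.944683, -172.567500
4. -7.125500, -79.662167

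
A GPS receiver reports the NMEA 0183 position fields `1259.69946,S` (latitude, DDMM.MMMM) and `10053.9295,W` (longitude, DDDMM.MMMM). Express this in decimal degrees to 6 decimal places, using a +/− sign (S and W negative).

Lat: degrees = first 2 digits = 12, minutes = 59.69946; 12 + 59.69946/60 = 12.9949910
hemisphere S, so the sign is −
Longitude: split at 3 digits → 100° and 53.9295′; 100 + 53.9295/60 = 100.8988250
W → negative

-12.994991, -100.898825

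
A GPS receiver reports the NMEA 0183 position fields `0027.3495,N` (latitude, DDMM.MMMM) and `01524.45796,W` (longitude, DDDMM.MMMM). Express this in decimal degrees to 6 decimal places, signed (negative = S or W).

0.455825, -15.407633

φ: split at 2 digits → 00° and 27.3495′; 0 + 27.3495/60 = 0.4558250
N ⇒ keep positive
Longitude: split at 3 digits → 015° and 24.45796′; 15 + 24.45796/60 = 15.4076327
W ⇒ negate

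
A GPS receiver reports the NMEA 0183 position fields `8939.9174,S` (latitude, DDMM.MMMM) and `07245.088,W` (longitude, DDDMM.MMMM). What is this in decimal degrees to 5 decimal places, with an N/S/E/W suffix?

89.66529° S, 72.75147° W

Lat: degrees = first 2 digits = 89, minutes = 39.9174; 89 + 39.9174/60 = 89.665290
Lon: degrees = first 3 digits = 72, minutes = 45.088; 72 + 45.088/60 = 72.751467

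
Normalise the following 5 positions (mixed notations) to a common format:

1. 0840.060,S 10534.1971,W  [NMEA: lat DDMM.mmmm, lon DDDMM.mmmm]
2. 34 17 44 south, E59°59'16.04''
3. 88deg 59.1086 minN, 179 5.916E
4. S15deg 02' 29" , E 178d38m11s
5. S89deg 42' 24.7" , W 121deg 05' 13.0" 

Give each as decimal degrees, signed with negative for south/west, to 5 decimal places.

1. -8.66767, -105.56995
2. -34.29556, 59.98779
3. 88.98514, 179.09860
4. -15.04139, 178.63639
5. -89.70686, -121.08694

Point 1:
  Lat: split at 2 digits → 08° and 40.06′; 8 + 40.06/60 = 8.667667
  hemisphere S, so the sign is −
  Lon: split at 3 digits → 105° and 34.1971′; 105 + 34.1971/60 = 105.569952
  W ⇒ negate
Point 2:
  φ: 34 + 17/60 + 44/3600 = 34.295556
  S → negative
  Lon: 59′ + 16.04″ = 59.26733′; 59 + 59.26733/60 = 59.987789
  E ⇒ keep positive
Point 3:
  φ: 88 + 59.1086/60 = 88.985143
  N → positive
  Longitude: 179 + 5.916/60 = 179.098600
  E → positive
Point 4:
  Lat: 2′ + 29″ = 2.48333′; 15 + 2.48333/60 = 15.041389
  hemisphere S, so the sign is −
  λ: 178° + 38/60 + 11/3600 = 178 + 0.633333 + 0.003056 = 178.636389
  E ⇒ keep positive
Point 5:
  Latitude: 89° + 42/60 + 24.7/3600 = 89 + 0.700000 + 0.006861 = 89.706861
  S → negative
  Lon: 5′ + 13″ = 5.21667′; 121 + 5.21667/60 = 121.086944
  W ⇒ negate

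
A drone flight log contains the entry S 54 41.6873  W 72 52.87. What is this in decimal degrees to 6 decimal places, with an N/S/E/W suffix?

54.694788° S, 72.881167° W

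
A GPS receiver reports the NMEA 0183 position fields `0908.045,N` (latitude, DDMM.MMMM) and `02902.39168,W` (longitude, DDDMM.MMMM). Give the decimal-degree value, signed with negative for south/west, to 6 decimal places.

9.134083, -29.039861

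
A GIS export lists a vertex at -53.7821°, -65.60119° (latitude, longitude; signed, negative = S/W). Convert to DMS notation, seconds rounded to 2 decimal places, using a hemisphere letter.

Latitude is negative → S; |value| = 53.782100
Latitude: 0.782100 × 60 = 46.92600′ → 46′, remainder × 60 = 55.5600″
Longitude is negative → W; |value| = 65.601190
Longitude: 0.601190 × 60 = 36.07140′ → 36′, remainder × 60 = 4.2840″

53°46′55.56″ S, 65°36′4.28″ W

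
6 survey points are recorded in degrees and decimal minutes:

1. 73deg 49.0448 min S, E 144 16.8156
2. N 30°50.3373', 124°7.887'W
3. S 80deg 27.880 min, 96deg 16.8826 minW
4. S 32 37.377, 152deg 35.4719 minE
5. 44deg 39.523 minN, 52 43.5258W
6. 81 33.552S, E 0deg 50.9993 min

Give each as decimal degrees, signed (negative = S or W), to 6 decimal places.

1. -73.817413, 144.280260
2. 30.838955, -124.131450
3. -80.464667, -96.281377
4. -32.622950, 152.591198
5. 44.658717, -52.725430
6. -81.559200, 0.849988

Point 1:
  Lat: 73 + 49.0448/60 = 73.8174133
  hemisphere S, so the sign is −
  λ: 16.8156′ = 0.280260°; total 144.2802600
  E → positive
Point 2:
  Latitude: 30 + 50.3373/60 = 30.8389550
  N → positive
  Longitude: 124 + 7.887/60 = 124.1314500
  W → negative
Point 3:
  Latitude: 80 + 27.88/60 = 80.4646667
  hemisphere S, so the sign is −
  Longitude: 16.8826′ = 0.281377°; total 96.2813767
  hemisphere W, so the sign is −
Point 4:
  Lat: 32 + 37.377/60 = 32.6229500
  S → negative
  Longitude: 35.4719′ = 0.591198°; total 152.5911983
  E ⇒ keep positive
Point 5:
  Lat: 44 + 39.523/60 = 44.6587167
  N → positive
  Longitude: 52 + 43.5258/60 = 52.7254300
  W ⇒ negate
Point 6:
  Latitude: 33.552′ = 0.559200°; total 81.5592000
  hemisphere S, so the sign is −
  λ: 50.9993′ = 0.849988°; total 0.8499883
  E → positive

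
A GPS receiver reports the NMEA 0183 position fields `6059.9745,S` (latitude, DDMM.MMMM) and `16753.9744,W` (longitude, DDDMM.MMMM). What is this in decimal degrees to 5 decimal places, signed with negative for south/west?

Lat: split at 2 digits → 60° and 59.9745′; 60 + 59.9745/60 = 60.999575
S → negative
Longitude: degrees = first 3 digits = 167, minutes = 53.9744; 167 + 53.9744/60 = 167.899573
hemisphere W, so the sign is −

-60.99958, -167.89957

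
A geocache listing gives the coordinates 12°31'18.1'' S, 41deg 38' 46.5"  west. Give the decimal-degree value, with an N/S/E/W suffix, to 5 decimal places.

12.52169° S, 41.64625° W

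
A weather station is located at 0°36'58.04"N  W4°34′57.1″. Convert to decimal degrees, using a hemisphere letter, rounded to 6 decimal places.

0.616122° N, 4.582528° W

φ: 0 + 36/60 + 58.04/3600 = 0.6161222
λ: 34′ + 57.1″ = 34.95167′; 4 + 34.95167/60 = 4.5825278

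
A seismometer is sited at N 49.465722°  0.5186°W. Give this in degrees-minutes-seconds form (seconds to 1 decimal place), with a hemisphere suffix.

49°27′56.6″ N, 0°31′7.0″ W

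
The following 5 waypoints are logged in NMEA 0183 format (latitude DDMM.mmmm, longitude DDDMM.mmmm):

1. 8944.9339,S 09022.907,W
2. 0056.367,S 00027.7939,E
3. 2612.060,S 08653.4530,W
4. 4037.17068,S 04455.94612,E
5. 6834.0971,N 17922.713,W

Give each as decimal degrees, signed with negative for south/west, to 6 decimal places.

Point 1:
  Lat: split at 2 digits → 89° and 44.9339′; 89 + 44.9339/60 = 89.7488983
  S ⇒ negate
  λ: split at 3 digits → 090° and 22.907′; 90 + 22.907/60 = 90.3817833
  W → negative
Point 2:
  Latitude: split at 2 digits → 00° and 56.367′; 0 + 56.367/60 = 0.9394500
  S → negative
  Lon: split at 3 digits → 000° and 27.7939′; 0 + 27.7939/60 = 0.4632317
  E ⇒ keep positive
Point 3:
  Latitude: degrees = first 2 digits = 26, minutes = 12.06; 26 + 12.06/60 = 26.2010000
  S ⇒ negate
  λ: degrees = first 3 digits = 86, minutes = 53.453; 86 + 53.453/60 = 86.8908833
  W → negative
Point 4:
  φ: degrees = first 2 digits = 40, minutes = 37.17068; 40 + 37.17068/60 = 40.6195113
  S ⇒ negate
  Lon: split at 3 digits → 044° and 55.94612′; 44 + 55.94612/60 = 44.9324353
  E → positive
Point 5:
  φ: split at 2 digits → 68° and 34.0971′; 68 + 34.0971/60 = 68.5682850
  N ⇒ keep positive
  λ: degrees = first 3 digits = 179, minutes = 22.713; 179 + 22.713/60 = 179.3785500
  hemisphere W, so the sign is −

1. -89.748898, -90.381783
2. -0.939450, 0.463232
3. -26.201000, -86.890883
4. -40.619511, 44.932435
5. 68.568285, -179.378550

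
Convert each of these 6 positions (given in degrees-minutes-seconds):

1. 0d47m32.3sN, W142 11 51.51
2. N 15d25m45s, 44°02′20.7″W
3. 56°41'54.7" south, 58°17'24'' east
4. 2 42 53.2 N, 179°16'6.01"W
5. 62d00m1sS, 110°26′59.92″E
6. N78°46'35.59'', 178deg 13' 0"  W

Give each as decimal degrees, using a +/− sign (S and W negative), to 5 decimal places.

Point 1:
  φ: 0 + 47/60 + 32.3/3600 = 0.792306
  N → positive
  λ: 142° + 11/60 + 51.51/3600 = 142 + 0.183333 + 0.014308 = 142.197642
  W → negative
Point 2:
  Latitude: 15° + 25/60 + 45/3600 = 15 + 0.416667 + 0.012500 = 15.429167
  N → positive
  λ: 2′ + 20.7″ = 2.34500′; 44 + 2.34500/60 = 44.039083
  W → negative
Point 3:
  Lat: 56° + 41/60 + 54.7/3600 = 56 + 0.683333 + 0.015194 = 56.698528
  S → negative
  Lon: 17′ + 24″ = 17.40000′; 58 + 17.40000/60 = 58.290000
  E ⇒ keep positive
Point 4:
  Latitude: 42′ + 53.2″ = 42.88667′; 2 + 42.88667/60 = 2.714778
  N → positive
  Lon: 16′ + 6.01″ = 16.10017′; 179 + 16.10017/60 = 179.268336
  W → negative
Point 5:
  Lat: 62 + 0/60 + 1/3600 = 62.000278
  hemisphere S, so the sign is −
  Longitude: 110 + 26/60 + 59.92/3600 = 110.449978
  E → positive
Point 6:
  φ: 78° + 46/60 + 35.59/3600 = 78 + 0.766667 + 0.009886 = 78.776553
  N ⇒ keep positive
  λ: 13′ + 0″ = 13.00000′; 178 + 13.00000/60 = 178.216667
  W ⇒ negate

1. 0.79231, -142.19764
2. 15.42917, -44.03908
3. -56.69853, 58.29000
4. 2.71478, -179.26834
5. -62.00028, 110.44998
6. 78.77655, -178.21667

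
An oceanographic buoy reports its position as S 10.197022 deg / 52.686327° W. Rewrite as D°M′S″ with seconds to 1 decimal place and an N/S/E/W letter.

10°11′49.3″ S, 52°41′10.8″ W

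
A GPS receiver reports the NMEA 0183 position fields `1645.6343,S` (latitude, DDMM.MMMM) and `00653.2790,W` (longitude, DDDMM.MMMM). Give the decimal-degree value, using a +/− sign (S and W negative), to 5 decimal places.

-16.76057, -6.88798

Latitude: degrees = first 2 digits = 16, minutes = 45.6343; 16 + 45.6343/60 = 16.760572
S ⇒ negate
Lon: degrees = first 3 digits = 6, minutes = 53.279; 6 + 53.279/60 = 6.887983
W → negative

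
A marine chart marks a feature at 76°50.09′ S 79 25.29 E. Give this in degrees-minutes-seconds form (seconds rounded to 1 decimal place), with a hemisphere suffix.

Lat: fractional minutes 0.09000 × 60 = 5.400″
λ: fractional minutes 0.29000 × 60 = 17.400″

76°50′5.4″ S, 79°25′17.4″ E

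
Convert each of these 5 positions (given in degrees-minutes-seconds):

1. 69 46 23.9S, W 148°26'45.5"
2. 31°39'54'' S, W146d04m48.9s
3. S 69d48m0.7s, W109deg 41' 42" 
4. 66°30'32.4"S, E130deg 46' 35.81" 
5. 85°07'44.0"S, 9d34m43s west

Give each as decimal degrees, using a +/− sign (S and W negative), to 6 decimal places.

1. -69.773306, -148.445972
2. -31.665000, -146.080250
3. -69.800194, -109.695000
4. -66.509000, 130.776614
5. -85.128889, -9.578611

Point 1:
  φ: 69° + 46/60 + 23.9/3600 = 69 + 0.766667 + 0.006639 = 69.7733056
  S ⇒ negate
  Longitude: 148° + 26/60 + 45.5/3600 = 148 + 0.433333 + 0.012639 = 148.4459722
  W → negative
Point 2:
  Lat: 39′ + 54″ = 39.90000′; 31 + 39.90000/60 = 31.6650000
  hemisphere S, so the sign is −
  Lon: 146 + 4/60 + 48.9/3600 = 146.0802500
  W ⇒ negate
Point 3:
  Lat: 48′ + 0.7″ = 48.01167′; 69 + 48.01167/60 = 69.8001944
  hemisphere S, so the sign is −
  Lon: 109 + 41/60 + 42/3600 = 109.6950000
  hemisphere W, so the sign is −
Point 4:
  Lat: 30′ + 32.4″ = 30.54000′; 66 + 30.54000/60 = 66.5090000
  hemisphere S, so the sign is −
  λ: 46′ + 35.81″ = 46.59683′; 130 + 46.59683/60 = 130.7766139
  E ⇒ keep positive
Point 5:
  Latitude: 85° + 7/60 + 44/3600 = 85 + 0.116667 + 0.012222 = 85.1288889
  S ⇒ negate
  λ: 34′ + 43″ = 34.71667′; 9 + 34.71667/60 = 9.5786111
  hemisphere W, so the sign is −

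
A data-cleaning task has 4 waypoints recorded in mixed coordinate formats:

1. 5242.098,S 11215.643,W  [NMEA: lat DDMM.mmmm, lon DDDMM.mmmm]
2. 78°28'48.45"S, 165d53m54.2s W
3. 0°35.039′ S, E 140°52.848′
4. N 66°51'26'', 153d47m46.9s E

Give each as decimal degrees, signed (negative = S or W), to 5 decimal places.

1. -52.70163, -112.26072
2. -78.48013, -165.89839
3. -0.58398, 140.88080
4. 66.85722, 153.79636

Point 1:
  Latitude: degrees = first 2 digits = 52, minutes = 42.098; 52 + 42.098/60 = 52.701633
  S → negative
  λ: split at 3 digits → 112° and 15.643′; 112 + 15.643/60 = 112.260717
  W ⇒ negate
Point 2:
  Lat: 78° + 28/60 + 48.45/3600 = 78 + 0.466667 + 0.013458 = 78.480125
  S → negative
  λ: 165 + 53/60 + 54.2/3600 = 165.898389
  W ⇒ negate
Point 3:
  Latitude: 35.039′ = 0.583983°; total 0.583983
  S ⇒ negate
  λ: 140 + 52.848/60 = 140.880800
  E → positive
Point 4:
  Latitude: 66 + 51/60 + 26/3600 = 66.857222
  N ⇒ keep positive
  λ: 153° + 47/60 + 46.9/3600 = 153 + 0.783333 + 0.013028 = 153.796361
  E ⇒ keep positive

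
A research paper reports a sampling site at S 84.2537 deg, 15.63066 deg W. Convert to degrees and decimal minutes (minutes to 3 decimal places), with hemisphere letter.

φ: fractional part 0.253700 → 15.22200 minutes
Longitude: minutes = (15.630660 − 15) × 60 = 37.83960

84° 15.222′ S, 15° 37.840′ W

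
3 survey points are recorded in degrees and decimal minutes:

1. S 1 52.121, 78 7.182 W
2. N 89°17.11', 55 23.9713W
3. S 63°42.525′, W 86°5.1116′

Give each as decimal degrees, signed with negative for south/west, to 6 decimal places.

1. -1.868683, -78.119700
2. 89.285167, -55.399522
3. -63.708750, -86.085193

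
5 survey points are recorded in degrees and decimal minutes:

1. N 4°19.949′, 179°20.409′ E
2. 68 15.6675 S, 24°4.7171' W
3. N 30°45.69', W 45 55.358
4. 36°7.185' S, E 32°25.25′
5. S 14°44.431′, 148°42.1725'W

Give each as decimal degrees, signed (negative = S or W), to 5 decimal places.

Point 1:
  Latitude: 4 + 19.949/60 = 4.332483
  N ⇒ keep positive
  λ: 179 + 20.409/60 = 179.340150
  E ⇒ keep positive
Point 2:
  φ: 68 + 15.6675/60 = 68.261125
  hemisphere S, so the sign is −
  Longitude: 24 + 4.7171/60 = 24.078618
  W ⇒ negate
Point 3:
  φ: 30 + 45.69/60 = 30.761500
  N → positive
  Lon: 55.358′ = 0.922633°; total 45.922633
  W ⇒ negate
Point 4:
  φ: 7.185′ = 0.119750°; total 36.119750
  S → negative
  Longitude: 25.25′ = 0.420833°; total 32.420833
  E ⇒ keep positive
Point 5:
  φ: 14 + 44.431/60 = 14.740517
  S → negative
  Longitude: 42.1725′ = 0.702875°; total 148.702875
  W → negative

1. 4.33248, 179.34015
2. -68.26113, -24.07862
3. 30.76150, -45.92263
4. -36.11975, 32.42083
5. -14.74052, -148.70288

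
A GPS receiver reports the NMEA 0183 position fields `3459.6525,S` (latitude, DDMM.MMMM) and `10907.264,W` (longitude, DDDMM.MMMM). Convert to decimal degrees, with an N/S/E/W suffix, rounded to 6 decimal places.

Latitude: degrees = first 2 digits = 34, minutes = 59.6525; 34 + 59.6525/60 = 34.9942083
λ: degrees = first 3 digits = 109, minutes = 7.264; 109 + 7.264/60 = 109.1210667

34.994208° S, 109.121067° W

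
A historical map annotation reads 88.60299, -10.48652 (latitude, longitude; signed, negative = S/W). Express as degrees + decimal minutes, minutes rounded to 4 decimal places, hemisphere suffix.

Lat: fractional part 0.602990 → 36.179400 minutes
Longitude is negative → W; |value| = 10.486520
Longitude: minutes = (10.486520 − 10) × 60 = 29.191200

88° 36.1794′ N, 10° 29.1912′ W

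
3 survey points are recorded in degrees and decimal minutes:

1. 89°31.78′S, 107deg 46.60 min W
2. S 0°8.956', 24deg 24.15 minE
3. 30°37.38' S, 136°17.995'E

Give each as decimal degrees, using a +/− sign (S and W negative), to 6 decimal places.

Point 1:
  Lat: 31.78′ = 0.529667°; total 89.5296667
  S → negative
  Lon: 46.6′ = 0.776667°; total 107.7766667
  W → negative
Point 2:
  Latitude: 8.956′ = 0.149267°; total 0.1492667
  hemisphere S, so the sign is −
  Longitude: 24.15′ = 0.402500°; total 24.4025000
  E ⇒ keep positive
Point 3:
  Latitude: 37.38′ = 0.623000°; total 30.6230000
  S ⇒ negate
  λ: 17.995′ = 0.299917°; total 136.2999167
  E ⇒ keep positive

1. -89.529667, -107.776667
2. -0.149267, 24.402500
3. -30.623000, 136.299917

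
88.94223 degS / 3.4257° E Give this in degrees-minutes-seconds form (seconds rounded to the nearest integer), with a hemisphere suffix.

88°56′32″ S, 3°25′33″ E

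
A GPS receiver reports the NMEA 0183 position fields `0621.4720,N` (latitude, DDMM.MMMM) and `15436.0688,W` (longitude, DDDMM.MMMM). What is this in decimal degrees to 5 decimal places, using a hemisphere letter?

φ: split at 2 digits → 06° and 21.472′; 6 + 21.472/60 = 6.357867
Longitude: split at 3 digits → 154° and 36.0688′; 154 + 36.0688/60 = 154.601147

6.35787° N, 154.60115° W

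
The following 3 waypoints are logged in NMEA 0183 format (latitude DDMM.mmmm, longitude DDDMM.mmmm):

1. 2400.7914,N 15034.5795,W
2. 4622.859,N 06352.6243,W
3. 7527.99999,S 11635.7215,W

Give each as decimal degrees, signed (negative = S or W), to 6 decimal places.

1. 24.013190, -150.576325
2. 46.380983, -63.877072
3. -75.466667, -116.595358

Point 1:
  φ: split at 2 digits → 24° and 0.7914′; 24 + 0.7914/60 = 24.0131900
  N → positive
  λ: split at 3 digits → 150° and 34.5795′; 150 + 34.5795/60 = 150.5763250
  hemisphere W, so the sign is −
Point 2:
  Lat: degrees = first 2 digits = 46, minutes = 22.859; 46 + 22.859/60 = 46.3809833
  N → positive
  λ: degrees = first 3 digits = 63, minutes = 52.6243; 63 + 52.6243/60 = 63.8770717
  W ⇒ negate
Point 3:
  φ: degrees = first 2 digits = 75, minutes = 27.99999; 75 + 27.99999/60 = 75.4666665
  hemisphere S, so the sign is −
  Longitude: split at 3 digits → 116° and 35.7215′; 116 + 35.7215/60 = 116.5953583
  hemisphere W, so the sign is −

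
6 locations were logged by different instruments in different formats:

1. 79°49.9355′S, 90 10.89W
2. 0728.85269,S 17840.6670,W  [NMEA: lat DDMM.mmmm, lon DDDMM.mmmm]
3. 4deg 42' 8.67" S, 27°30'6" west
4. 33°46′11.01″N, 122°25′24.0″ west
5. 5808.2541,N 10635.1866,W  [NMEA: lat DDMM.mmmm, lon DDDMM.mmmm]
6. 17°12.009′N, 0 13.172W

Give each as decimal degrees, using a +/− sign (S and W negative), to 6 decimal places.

1. -79.832258, -90.181500
2. -7.480878, -178.677783
3. -4.702408, -27.501667
4. 33.769725, -122.423333
5. 58.137568, -106.586443
6. 17.200150, -0.219533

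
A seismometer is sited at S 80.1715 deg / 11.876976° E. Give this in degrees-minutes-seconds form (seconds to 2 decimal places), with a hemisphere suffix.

80°10′17.40″ S, 11°52′37.11″ E

Lat: 0.171500 × 60 = 10.29000′ → 10′, remainder × 60 = 17.4000″
Longitude: 0.876976° → 52.61856′; 0.61856 × 60 = 37.1136″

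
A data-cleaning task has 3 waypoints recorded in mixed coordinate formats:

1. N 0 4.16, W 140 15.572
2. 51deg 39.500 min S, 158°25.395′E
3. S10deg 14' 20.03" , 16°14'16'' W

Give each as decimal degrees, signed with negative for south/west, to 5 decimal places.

1. 0.06933, -140.25953
2. -51.65833, 158.42325
3. -10.23890, -16.23778

Point 1:
  Latitude: 0 + 4.16/60 = 0.069333
  N → positive
  Lon: 15.572′ = 0.259533°; total 140.259533
  W ⇒ negate
Point 2:
  Latitude: 39.5′ = 0.658333°; total 51.658333
  S ⇒ negate
  Lon: 25.395′ = 0.423250°; total 158.423250
  E ⇒ keep positive
Point 3:
  φ: 10° + 14/60 + 20.03/3600 = 10 + 0.233333 + 0.005564 = 10.238897
  S → negative
  λ: 16° + 14/60 + 16/3600 = 16 + 0.233333 + 0.004444 = 16.237778
  W → negative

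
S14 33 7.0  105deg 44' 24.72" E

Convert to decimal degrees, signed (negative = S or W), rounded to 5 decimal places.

-14.55194, 105.74020

φ: 14° + 33/60 + 7/3600 = 14 + 0.550000 + 0.001944 = 14.551944
hemisphere S, so the sign is −
λ: 105° + 44/60 + 24.72/3600 = 105 + 0.733333 + 0.006867 = 105.740200
E → positive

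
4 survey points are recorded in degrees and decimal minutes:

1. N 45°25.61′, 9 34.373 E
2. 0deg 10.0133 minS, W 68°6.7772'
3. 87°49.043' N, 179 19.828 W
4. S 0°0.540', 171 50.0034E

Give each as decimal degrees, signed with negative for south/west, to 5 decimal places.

1. 45.42683, 9.57288
2. -0.16689, -68.11295
3. 87.81738, -179.33047
4. -0.00900, 171.83339

Point 1:
  φ: 25.61′ = 0.426833°; total 45.426833
  N ⇒ keep positive
  λ: 34.373′ = 0.572883°; total 9.572883
  E ⇒ keep positive
Point 2:
  Latitude: 10.0133′ = 0.166888°; total 0.166888
  S ⇒ negate
  Lon: 68 + 6.7772/60 = 68.112953
  hemisphere W, so the sign is −
Point 3:
  Latitude: 87 + 49.043/60 = 87.817383
  N → positive
  Longitude: 19.828′ = 0.330467°; total 179.330467
  hemisphere W, so the sign is −
Point 4:
  φ: 0.54′ = 0.009000°; total 0.009000
  hemisphere S, so the sign is −
  λ: 171 + 50.0034/60 = 171.833390
  E ⇒ keep positive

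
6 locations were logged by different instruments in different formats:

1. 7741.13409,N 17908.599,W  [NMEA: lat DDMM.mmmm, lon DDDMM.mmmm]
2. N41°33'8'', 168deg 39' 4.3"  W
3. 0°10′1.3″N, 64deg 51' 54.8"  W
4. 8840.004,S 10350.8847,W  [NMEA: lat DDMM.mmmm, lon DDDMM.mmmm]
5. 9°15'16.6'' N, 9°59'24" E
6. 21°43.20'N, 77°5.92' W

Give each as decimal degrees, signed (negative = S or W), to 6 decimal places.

Point 1:
  φ: degrees = first 2 digits = 77, minutes = 41.13409; 77 + 41.13409/60 = 77.6855682
  N → positive
  Longitude: degrees = first 3 digits = 179, minutes = 8.599; 179 + 8.599/60 = 179.1433167
  hemisphere W, so the sign is −
Point 2:
  Lat: 33′ + 8″ = 33.13333′; 41 + 33.13333/60 = 41.5522222
  N ⇒ keep positive
  λ: 39′ + 4.3″ = 39.07167′; 168 + 39.07167/60 = 168.6511944
  W ⇒ negate
Point 3:
  φ: 0 + 10/60 + 1.3/3600 = 0.1670278
  N → positive
  λ: 51′ + 54.8″ = 51.91333′; 64 + 51.91333/60 = 64.8652222
  W ⇒ negate
Point 4:
  Lat: split at 2 digits → 88° and 40.004′; 88 + 40.004/60 = 88.6667333
  hemisphere S, so the sign is −
  Longitude: degrees = first 3 digits = 103, minutes = 50.8847; 103 + 50.8847/60 = 103.8480783
  W ⇒ negate
Point 5:
  Latitude: 15′ + 16.6″ = 15.27667′; 9 + 15.27667/60 = 9.2546111
  N → positive
  Lon: 9° + 59/60 + 24/3600 = 9 + 0.983333 + 0.006667 = 9.9900000
  E ⇒ keep positive
Point 6:
  Lat: 43.2′ = 0.720000°; total 21.7200000
  N ⇒ keep positive
  λ: 5.92′ = 0.098667°; total 77.0986667
  W ⇒ negate

1. 77.685568, -179.143317
2. 41.552222, -168.651194
3. 0.167028, -64.865222
4. -88.666733, -103.848078
5. 9.254611, 9.990000
6. 21.720000, -77.098667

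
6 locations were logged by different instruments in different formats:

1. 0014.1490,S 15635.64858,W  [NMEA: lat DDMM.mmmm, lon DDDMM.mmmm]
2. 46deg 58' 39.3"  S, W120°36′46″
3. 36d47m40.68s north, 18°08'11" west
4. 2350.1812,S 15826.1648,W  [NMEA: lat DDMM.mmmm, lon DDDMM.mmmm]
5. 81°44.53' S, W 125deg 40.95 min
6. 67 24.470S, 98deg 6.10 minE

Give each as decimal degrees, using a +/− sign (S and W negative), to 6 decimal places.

Point 1:
  φ: degrees = first 2 digits = 0, minutes = 14.149; 0 + 14.149/60 = 0.2358167
  hemisphere S, so the sign is −
  Longitude: degrees = first 3 digits = 156, minutes = 35.64858; 156 + 35.64858/60 = 156.5941430
  hemisphere W, so the sign is −
Point 2:
  φ: 46 + 58/60 + 39.3/3600 = 46.9775833
  S → negative
  Lon: 36′ + 46″ = 36.76667′; 120 + 36.76667/60 = 120.6127778
  W ⇒ negate
Point 3:
  φ: 36 + 47/60 + 40.68/3600 = 36.7946333
  N → positive
  λ: 18° + 8/60 + 11/3600 = 18 + 0.133333 + 0.003056 = 18.1363889
  W → negative
Point 4:
  φ: split at 2 digits → 23° and 50.1812′; 23 + 50.1812/60 = 23.8363533
  S → negative
  Lon: degrees = first 3 digits = 158, minutes = 26.1648; 158 + 26.1648/60 = 158.4360800
  W → negative
Point 5:
  φ: 81 + 44.53/60 = 81.7421667
  S ⇒ negate
  Longitude: 40.95′ = 0.682500°; total 125.6825000
  W → negative
Point 6:
  Latitude: 67 + 24.47/60 = 67.4078333
  S → negative
  λ: 98 + 6.1/60 = 98.1016667
  E → positive

1. -0.235817, -156.594143
2. -46.977583, -120.612778
3. 36.794633, -18.136389
4. -23.836353, -158.436080
5. -81.742167, -125.682500
6. -67.407833, 98.101667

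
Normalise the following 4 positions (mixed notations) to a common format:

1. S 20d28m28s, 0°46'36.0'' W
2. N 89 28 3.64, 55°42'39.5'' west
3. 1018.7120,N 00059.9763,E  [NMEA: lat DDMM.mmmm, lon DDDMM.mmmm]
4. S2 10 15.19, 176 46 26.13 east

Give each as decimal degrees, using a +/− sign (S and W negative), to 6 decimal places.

Point 1:
  Latitude: 28′ + 28″ = 28.46667′; 20 + 28.46667/60 = 20.4744444
  S ⇒ negate
  Longitude: 0 + 46/60 + 36/3600 = 0.7766667
  W → negative
Point 2:
  φ: 89 + 28/60 + 3.64/3600 = 89.4676778
  N → positive
  Lon: 55 + 42/60 + 39.5/3600 = 55.7109722
  W → negative
Point 3:
  Lat: split at 2 digits → 10° and 18.712′; 10 + 18.712/60 = 10.3118667
  N → positive
  Lon: degrees = first 3 digits = 0, minutes = 59.9763; 0 + 59.9763/60 = 0.9996050
  E → positive
Point 4:
  φ: 10′ + 15.19″ = 10.25317′; 2 + 10.25317/60 = 2.1708861
  hemisphere S, so the sign is −
  λ: 176° + 46/60 + 26.13/3600 = 176 + 0.766667 + 0.007258 = 176.7739250
  E ⇒ keep positive

1. -20.474444, -0.776667
2. 89.467678, -55.710972
3. 10.311867, 0.999605
4. -2.170886, 176.773925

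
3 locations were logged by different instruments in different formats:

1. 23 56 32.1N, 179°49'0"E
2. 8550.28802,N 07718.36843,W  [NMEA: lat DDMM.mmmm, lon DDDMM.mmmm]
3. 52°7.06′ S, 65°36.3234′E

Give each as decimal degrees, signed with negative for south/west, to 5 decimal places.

1. 23.94225, 179.81667
2. 85.83813, -77.30614
3. -52.11767, 65.60539

Point 1:
  Latitude: 23° + 56/60 + 32.1/3600 = 23 + 0.933333 + 0.008917 = 23.942250
  N → positive
  λ: 49′ + 0″ = 49.00000′; 179 + 49.00000/60 = 179.816667
  E → positive
Point 2:
  φ: degrees = first 2 digits = 85, minutes = 50.28802; 85 + 50.28802/60 = 85.838134
  N → positive
  Lon: degrees = first 3 digits = 77, minutes = 18.36843; 77 + 18.36843/60 = 77.306141
  W → negative
Point 3:
  Lat: 52 + 7.06/60 = 52.117667
  S → negative
  Lon: 36.3234′ = 0.605390°; total 65.605390
  E ⇒ keep positive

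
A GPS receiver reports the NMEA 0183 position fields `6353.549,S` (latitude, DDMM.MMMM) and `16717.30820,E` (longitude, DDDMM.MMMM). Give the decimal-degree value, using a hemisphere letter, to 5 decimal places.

Lat: split at 2 digits → 63° and 53.549′; 63 + 53.549/60 = 63.892483
Lon: degrees = first 3 digits = 167, minutes = 17.3082; 167 + 17.3082/60 = 167.288470

63.89248° S, 167.28847° E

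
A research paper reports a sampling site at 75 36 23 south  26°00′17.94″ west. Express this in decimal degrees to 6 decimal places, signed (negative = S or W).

-75.606389, -26.004983

Latitude: 75 + 36/60 + 23/3600 = 75.6063889
S → negative
Longitude: 26 + 0/60 + 17.94/3600 = 26.0049833
hemisphere W, so the sign is −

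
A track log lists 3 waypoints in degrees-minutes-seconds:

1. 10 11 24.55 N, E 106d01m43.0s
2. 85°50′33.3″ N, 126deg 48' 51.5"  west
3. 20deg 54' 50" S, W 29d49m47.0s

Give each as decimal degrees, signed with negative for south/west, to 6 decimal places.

1. 10.190153, 106.028611
2. 85.842583, -126.814306
3. -20.913889, -29.829722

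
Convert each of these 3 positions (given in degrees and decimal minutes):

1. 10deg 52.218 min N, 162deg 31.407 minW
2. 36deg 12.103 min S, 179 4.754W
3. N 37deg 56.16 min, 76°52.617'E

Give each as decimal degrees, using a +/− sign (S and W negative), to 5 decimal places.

Point 1:
  φ: 52.218′ = 0.870300°; total 10.870300
  N ⇒ keep positive
  Longitude: 31.407′ = 0.523450°; total 162.523450
  hemisphere W, so the sign is −
Point 2:
  φ: 12.103′ = 0.201717°; total 36.201717
  S ⇒ negate
  λ: 179 + 4.754/60 = 179.079233
  W → negative
Point 3:
  φ: 56.16′ = 0.936000°; total 37.936000
  N → positive
  λ: 76 + 52.617/60 = 76.876950
  E ⇒ keep positive

1. 10.87030, -162.52345
2. -36.20172, -179.07923
3. 37.93600, 76.87695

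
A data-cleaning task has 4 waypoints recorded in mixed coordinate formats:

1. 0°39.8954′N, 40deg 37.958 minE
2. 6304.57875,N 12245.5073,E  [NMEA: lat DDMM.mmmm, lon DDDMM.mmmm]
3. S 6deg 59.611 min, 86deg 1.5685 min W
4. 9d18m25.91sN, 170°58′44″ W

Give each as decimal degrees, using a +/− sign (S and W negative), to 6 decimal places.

Point 1:
  φ: 0 + 39.8954/60 = 0.6649233
  N → positive
  Lon: 40 + 37.958/60 = 40.6326333
  E ⇒ keep positive
Point 2:
  Latitude: split at 2 digits → 63° and 4.57875′; 63 + 4.57875/60 = 63.0763125
  N ⇒ keep positive
  λ: degrees = first 3 digits = 122, minutes = 45.5073; 122 + 45.5073/60 = 122.7584550
  E → positive
Point 3:
  φ: 6 + 59.611/60 = 6.9935167
  hemisphere S, so the sign is −
  Longitude: 86 + 1.5685/60 = 86.0261417
  W ⇒ negate
Point 4:
  Lat: 18′ + 25.91″ = 18.43183′; 9 + 18.43183/60 = 9.3071972
  N → positive
  λ: 58′ + 44″ = 58.73333′; 170 + 58.73333/60 = 170.9788889
  hemisphere W, so the sign is −

1. 0.664923, 40.632633
2. 63.076313, 122.758455
3. -6.993517, -86.026142
4. 9.307197, -170.978889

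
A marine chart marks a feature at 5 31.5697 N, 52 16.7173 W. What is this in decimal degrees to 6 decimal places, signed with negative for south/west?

5.526162, -52.278622

Lat: 5 + 31.5697/60 = 5.5261617
N → positive
Longitude: 52 + 16.7173/60 = 52.2786217
W ⇒ negate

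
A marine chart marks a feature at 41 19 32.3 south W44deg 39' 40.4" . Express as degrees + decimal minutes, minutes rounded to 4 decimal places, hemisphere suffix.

41° 19.5383′ S, 44° 39.6733′ W

Latitude: 19 + 32.3/60 = 19.538333′
Longitude: seconds/60 = 0.67333; minutes = 39 + 0.67333 = 39.673333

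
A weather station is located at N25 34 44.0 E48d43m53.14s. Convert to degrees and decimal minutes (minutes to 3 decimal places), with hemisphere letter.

Latitude: seconds/60 = 0.73333; minutes = 34 + 0.73333 = 34.73333
Lon: seconds/60 = 0.88567; minutes = 43 + 0.88567 = 43.88567

25° 34.733′ N, 48° 43.886′ E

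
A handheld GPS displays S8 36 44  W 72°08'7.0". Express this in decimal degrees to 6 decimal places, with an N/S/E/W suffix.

φ: 36′ + 44″ = 36.73333′; 8 + 36.73333/60 = 8.6122222
λ: 8′ + 7″ = 8.11667′; 72 + 8.11667/60 = 72.1352778

8.612222° S, 72.135278° W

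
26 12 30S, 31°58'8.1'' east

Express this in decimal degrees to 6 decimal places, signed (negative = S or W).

-26.208333, 31.968917

φ: 26 + 12/60 + 30/3600 = 26.2083333
S → negative
Longitude: 31 + 58/60 + 8.1/3600 = 31.9689167
E ⇒ keep positive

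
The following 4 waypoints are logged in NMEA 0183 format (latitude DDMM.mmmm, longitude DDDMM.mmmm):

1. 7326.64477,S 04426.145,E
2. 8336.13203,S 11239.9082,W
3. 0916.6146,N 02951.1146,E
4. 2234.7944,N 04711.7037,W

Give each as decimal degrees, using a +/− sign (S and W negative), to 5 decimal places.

1. -73.44408, 44.43575
2. -83.60220, -112.66514
3. 9.27691, 29.85191
4. 22.57991, -47.19506

Point 1:
  φ: split at 2 digits → 73° and 26.64477′; 73 + 26.64477/60 = 73.444080
  S ⇒ negate
  Lon: degrees = first 3 digits = 44, minutes = 26.145; 44 + 26.145/60 = 44.435750
  E → positive
Point 2:
  φ: split at 2 digits → 83° and 36.13203′; 83 + 36.13203/60 = 83.602201
  S → negative
  λ: split at 3 digits → 112° and 39.9082′; 112 + 39.9082/60 = 112.665137
  hemisphere W, so the sign is −
Point 3:
  φ: split at 2 digits → 09° and 16.6146′; 9 + 16.6146/60 = 9.276910
  N → positive
  Longitude: split at 3 digits → 029° and 51.1146′; 29 + 51.1146/60 = 29.851910
  E → positive
Point 4:
  Lat: degrees = first 2 digits = 22, minutes = 34.7944; 22 + 34.7944/60 = 22.579907
  N → positive
  Lon: degrees = first 3 digits = 47, minutes = 11.7037; 47 + 11.7037/60 = 47.195062
  W → negative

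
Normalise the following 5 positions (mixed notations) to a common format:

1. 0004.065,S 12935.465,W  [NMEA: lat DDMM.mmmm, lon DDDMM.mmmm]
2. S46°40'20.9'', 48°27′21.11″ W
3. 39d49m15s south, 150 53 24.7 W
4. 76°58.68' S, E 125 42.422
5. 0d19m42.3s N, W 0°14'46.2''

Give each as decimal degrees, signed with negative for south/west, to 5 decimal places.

1. -0.06775, -129.59108
2. -46.67247, -48.45586
3. -39.82083, -150.89019
4. -76.97800, 125.70703
5. 0.32842, -0.24617

Point 1:
  Lat: split at 2 digits → 00° and 4.065′; 0 + 4.065/60 = 0.067750
  S → negative
  λ: degrees = first 3 digits = 129, minutes = 35.465; 129 + 35.465/60 = 129.591083
  hemisphere W, so the sign is −
Point 2:
  Lat: 46° + 40/60 + 20.9/3600 = 46 + 0.666667 + 0.005806 = 46.672472
  hemisphere S, so the sign is −
  Lon: 48° + 27/60 + 21.11/3600 = 48 + 0.450000 + 0.005864 = 48.455864
  W ⇒ negate
Point 3:
  Lat: 39 + 49/60 + 15/3600 = 39.820833
  S ⇒ negate
  Lon: 150° + 53/60 + 24.7/3600 = 150 + 0.883333 + 0.006861 = 150.890194
  hemisphere W, so the sign is −
Point 4:
  φ: 58.68′ = 0.978000°; total 76.978000
  hemisphere S, so the sign is −
  λ: 125 + 42.422/60 = 125.707033
  E ⇒ keep positive
Point 5:
  φ: 0° + 19/60 + 42.3/3600 = 0 + 0.316667 + 0.011750 = 0.328417
  N → positive
  λ: 0 + 14/60 + 46.2/3600 = 0.246167
  W → negative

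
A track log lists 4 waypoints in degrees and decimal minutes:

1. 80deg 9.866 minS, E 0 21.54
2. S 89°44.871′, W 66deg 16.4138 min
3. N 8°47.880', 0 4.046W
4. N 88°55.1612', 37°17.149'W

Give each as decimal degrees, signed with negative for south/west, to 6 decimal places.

1. -80.164433, 0.359000
2. -89.747850, -66.273563
3. 8.798000, -0.067433
4. 88.919353, -37.285817

Point 1:
  Lat: 80 + 9.866/60 = 80.1644333
  hemisphere S, so the sign is −
  λ: 21.54′ = 0.359000°; total 0.3590000
  E → positive
Point 2:
  Latitude: 44.871′ = 0.747850°; total 89.7478500
  S → negative
  Longitude: 66 + 16.4138/60 = 66.2735633
  hemisphere W, so the sign is −
Point 3:
  Lat: 47.88′ = 0.798000°; total 8.7980000
  N ⇒ keep positive
  λ: 0 + 4.046/60 = 0.0674333
  hemisphere W, so the sign is −
Point 4:
  Latitude: 88 + 55.1612/60 = 88.9193533
  N ⇒ keep positive
  Lon: 17.149′ = 0.285817°; total 37.2858167
  hemisphere W, so the sign is −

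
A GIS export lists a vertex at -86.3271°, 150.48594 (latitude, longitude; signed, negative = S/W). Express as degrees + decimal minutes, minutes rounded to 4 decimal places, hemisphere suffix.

Latitude is negative → S; |value| = 86.327100
Latitude: 86° + 0.327100 × 60 = 86° 19.626000′
Lon: minutes = (150.485940 − 150) × 60 = 29.156400

86° 19.6260′ S, 150° 29.1564′ E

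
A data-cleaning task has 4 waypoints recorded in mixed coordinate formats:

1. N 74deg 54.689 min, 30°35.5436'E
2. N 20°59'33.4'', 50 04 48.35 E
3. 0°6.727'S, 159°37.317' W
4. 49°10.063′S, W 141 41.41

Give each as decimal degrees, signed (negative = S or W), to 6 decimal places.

1. 74.911483, 30.592393
2. 20.992611, 50.080097
3. -0.112117, -159.621950
4. -49.167717, -141.690167

Point 1:
  Latitude: 74 + 54.689/60 = 74.9114833
  N → positive
  λ: 35.5436′ = 0.592393°; total 30.5923933
  E → positive
Point 2:
  φ: 20° + 59/60 + 33.4/3600 = 20 + 0.983333 + 0.009278 = 20.9926111
  N ⇒ keep positive
  λ: 50 + 4/60 + 48.35/3600 = 50.0800972
  E ⇒ keep positive
Point 3:
  Lat: 0 + 6.727/60 = 0.1121167
  hemisphere S, so the sign is −
  Longitude: 37.317′ = 0.621950°; total 159.6219500
  W → negative
Point 4:
  Lat: 49 + 10.063/60 = 49.1677167
  hemisphere S, so the sign is −
  Longitude: 41.41′ = 0.690167°; total 141.6901667
  hemisphere W, so the sign is −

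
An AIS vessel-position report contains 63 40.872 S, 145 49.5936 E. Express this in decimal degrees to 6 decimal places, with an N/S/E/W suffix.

63.681200° S, 145.826560° E

φ: 40.872′ = 0.681200°; total 63.6812000
Longitude: 145 + 49.5936/60 = 145.8265600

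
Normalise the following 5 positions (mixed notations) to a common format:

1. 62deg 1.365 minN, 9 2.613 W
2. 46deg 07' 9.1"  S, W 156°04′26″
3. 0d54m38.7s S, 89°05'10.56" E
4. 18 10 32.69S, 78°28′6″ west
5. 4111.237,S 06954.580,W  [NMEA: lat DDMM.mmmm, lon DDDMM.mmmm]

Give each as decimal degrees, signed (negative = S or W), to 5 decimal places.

1. 62.02275, -9.04355
2. -46.11919, -156.07389
3. -0.91075, 89.08627
4. -18.17575, -78.46833
5. -41.18728, -69.90967

Point 1:
  Lat: 1.365′ = 0.022750°; total 62.022750
  N → positive
  Longitude: 9 + 2.613/60 = 9.043550
  W ⇒ negate
Point 2:
  φ: 46 + 7/60 + 9.1/3600 = 46.119194
  hemisphere S, so the sign is −
  Longitude: 156 + 4/60 + 26/3600 = 156.073889
  W ⇒ negate
Point 3:
  Lat: 54′ + 38.7″ = 54.64500′; 0 + 54.64500/60 = 0.910750
  S ⇒ negate
  Longitude: 89° + 5/60 + 10.56/3600 = 89 + 0.083333 + 0.002933 = 89.086267
  E → positive
Point 4:
  Latitude: 18° + 10/60 + 32.69/3600 = 18 + 0.166667 + 0.009081 = 18.175747
  S → negative
  Longitude: 78 + 28/60 + 6/3600 = 78.468333
  W → negative
Point 5:
  φ: split at 2 digits → 41° and 11.237′; 41 + 11.237/60 = 41.187283
  S → negative
  λ: split at 3 digits → 069° and 54.58′; 69 + 54.58/60 = 69.909667
  W → negative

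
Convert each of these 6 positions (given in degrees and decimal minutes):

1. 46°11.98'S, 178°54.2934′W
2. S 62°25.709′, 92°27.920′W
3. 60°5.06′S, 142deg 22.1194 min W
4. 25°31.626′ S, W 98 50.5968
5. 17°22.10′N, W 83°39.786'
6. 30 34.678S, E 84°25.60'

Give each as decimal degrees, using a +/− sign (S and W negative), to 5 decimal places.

1. -46.19967, -178.90489
2. -62.42848, -92.46533
3. -60.08433, -142.36866
4. -25.52710, -98.84328
5. 17.36833, -83.66310
6. -30.57797, 84.42667

Point 1:
  φ: 46 + 11.98/60 = 46.199667
  hemisphere S, so the sign is −
  λ: 178 + 54.2934/60 = 178.904890
  hemisphere W, so the sign is −
Point 2:
  φ: 62 + 25.709/60 = 62.428483
  S → negative
  Longitude: 92 + 27.92/60 = 92.465333
  hemisphere W, so the sign is −
Point 3:
  φ: 5.06′ = 0.084333°; total 60.084333
  S → negative
  λ: 142 + 22.1194/60 = 142.368657
  hemisphere W, so the sign is −
Point 4:
  φ: 25 + 31.626/60 = 25.527100
  S → negative
  Lon: 98 + 50.5968/60 = 98.843280
  W ⇒ negate
Point 5:
  Lat: 22.1′ = 0.368333°; total 17.368333
  N ⇒ keep positive
  λ: 39.786′ = 0.663100°; total 83.663100
  W ⇒ negate
Point 6:
  Lat: 30 + 34.678/60 = 30.577967
  S → negative
  Longitude: 25.6′ = 0.426667°; total 84.426667
  E ⇒ keep positive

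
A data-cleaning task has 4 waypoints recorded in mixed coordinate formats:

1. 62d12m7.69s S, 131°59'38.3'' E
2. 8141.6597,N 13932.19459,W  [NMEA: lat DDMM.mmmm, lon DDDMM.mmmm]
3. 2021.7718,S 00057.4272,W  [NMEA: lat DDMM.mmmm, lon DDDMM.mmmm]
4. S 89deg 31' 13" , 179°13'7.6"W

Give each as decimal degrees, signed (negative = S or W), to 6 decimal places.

Point 1:
  φ: 62° + 12/60 + 7.69/3600 = 62 + 0.200000 + 0.002136 = 62.2021361
  hemisphere S, so the sign is −
  Lon: 59′ + 38.3″ = 59.63833′; 131 + 59.63833/60 = 131.9939722
  E → positive
Point 2:
  φ: split at 2 digits → 81° and 41.6597′; 81 + 41.6597/60 = 81.6943283
  N ⇒ keep positive
  Lon: split at 3 digits → 139° and 32.19459′; 139 + 32.19459/60 = 139.5365765
  hemisphere W, so the sign is −
Point 3:
  φ: degrees = first 2 digits = 20, minutes = 21.7718; 20 + 21.7718/60 = 20.3628633
  S → negative
  Lon: degrees = first 3 digits = 0, minutes = 57.4272; 0 + 57.4272/60 = 0.9571200
  W → negative
Point 4:
  Lat: 31′ + 13″ = 31.21667′; 89 + 31.21667/60 = 89.5202778
  S → negative
  Longitude: 179° + 13/60 + 7.6/3600 = 179 + 0.216667 + 0.002111 = 179.2187778
  W ⇒ negate

1. -62.202136, 131.993972
2. 81.694328, -139.536577
3. -20.362863, -0.957120
4. -89.520278, -179.218778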